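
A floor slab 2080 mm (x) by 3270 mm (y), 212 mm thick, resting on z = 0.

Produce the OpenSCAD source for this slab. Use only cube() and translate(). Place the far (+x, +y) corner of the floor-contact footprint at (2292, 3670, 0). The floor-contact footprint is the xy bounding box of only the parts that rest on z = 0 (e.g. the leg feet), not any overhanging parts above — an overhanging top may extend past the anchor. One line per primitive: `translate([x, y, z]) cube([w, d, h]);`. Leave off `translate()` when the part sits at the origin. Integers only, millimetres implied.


translate([212, 400, 0]) cube([2080, 3270, 212]);


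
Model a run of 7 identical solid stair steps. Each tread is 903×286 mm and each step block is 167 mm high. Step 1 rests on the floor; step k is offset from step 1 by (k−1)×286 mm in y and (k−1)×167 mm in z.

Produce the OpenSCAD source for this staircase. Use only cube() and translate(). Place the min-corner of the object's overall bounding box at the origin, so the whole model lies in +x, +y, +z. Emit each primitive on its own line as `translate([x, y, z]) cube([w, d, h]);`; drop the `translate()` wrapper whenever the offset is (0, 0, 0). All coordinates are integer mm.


cube([903, 286, 167]);
translate([0, 286, 167]) cube([903, 286, 167]);
translate([0, 572, 334]) cube([903, 286, 167]);
translate([0, 858, 501]) cube([903, 286, 167]);
translate([0, 1144, 668]) cube([903, 286, 167]);
translate([0, 1430, 835]) cube([903, 286, 167]);
translate([0, 1716, 1002]) cube([903, 286, 167]);


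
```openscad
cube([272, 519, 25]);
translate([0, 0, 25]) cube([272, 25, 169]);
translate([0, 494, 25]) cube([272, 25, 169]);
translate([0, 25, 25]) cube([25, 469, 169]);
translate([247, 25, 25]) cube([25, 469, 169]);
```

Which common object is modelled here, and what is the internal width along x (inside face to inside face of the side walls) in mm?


An open box. The internal width is 222 mm.

A 272×519 base slab with four walls standing on it — an open box. The base is 272 mm wide and the walls are 25 mm thick, so the internal width is 272 − 2 × 25 = 222 mm.


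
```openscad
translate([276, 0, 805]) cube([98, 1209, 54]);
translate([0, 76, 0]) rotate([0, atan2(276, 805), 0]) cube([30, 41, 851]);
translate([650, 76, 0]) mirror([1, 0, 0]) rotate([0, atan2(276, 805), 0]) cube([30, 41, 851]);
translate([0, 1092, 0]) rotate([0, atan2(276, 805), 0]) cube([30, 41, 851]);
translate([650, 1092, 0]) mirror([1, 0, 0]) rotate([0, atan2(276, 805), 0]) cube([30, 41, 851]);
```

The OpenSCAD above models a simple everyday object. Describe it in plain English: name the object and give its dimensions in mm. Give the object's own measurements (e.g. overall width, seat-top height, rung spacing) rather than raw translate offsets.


A sawhorse. A 98×1209×54 mm beam (x, y, z) sits on two A-frame leg pairs. Each pair is two raked legs of 30×41 mm section (41 mm along y) splaying symmetrically in x. Each leg rises 805 mm vertically over 276 mm of horizontal reach and is 851 mm long along its own axis. Every leg's outer bottom edge rests on the floor and its outer top edge meets a bottom edge of the beam — the left legs (tilting toward +x) meet the beam's −x bottom edge, the right legs (their mirror images, tilting toward −x) meet its +x bottom edge — so the leg tops tuck under the beam, the beam's underside is 805 mm above the floor, and the feet are 650 mm apart outside-to-outside with the beam centred between them. The two leg pairs are set in 76 mm from either end of the beam.


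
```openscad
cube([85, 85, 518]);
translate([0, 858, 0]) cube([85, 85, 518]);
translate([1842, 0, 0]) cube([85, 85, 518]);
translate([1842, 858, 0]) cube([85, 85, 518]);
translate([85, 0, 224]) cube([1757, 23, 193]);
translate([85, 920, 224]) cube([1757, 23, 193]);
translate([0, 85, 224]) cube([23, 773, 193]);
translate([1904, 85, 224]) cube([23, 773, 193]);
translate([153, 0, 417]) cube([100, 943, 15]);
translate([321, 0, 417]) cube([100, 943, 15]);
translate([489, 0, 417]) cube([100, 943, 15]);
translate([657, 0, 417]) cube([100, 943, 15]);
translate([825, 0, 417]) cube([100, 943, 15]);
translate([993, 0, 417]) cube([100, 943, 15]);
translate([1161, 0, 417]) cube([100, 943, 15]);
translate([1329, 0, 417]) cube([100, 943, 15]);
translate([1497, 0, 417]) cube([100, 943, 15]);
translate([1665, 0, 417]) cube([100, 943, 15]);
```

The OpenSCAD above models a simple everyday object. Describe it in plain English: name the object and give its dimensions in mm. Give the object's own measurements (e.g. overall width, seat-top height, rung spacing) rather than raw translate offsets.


A bed frame 1927 mm long (x) by 943 mm wide (y). Four 85×85 mm corner posts, 518 mm tall, at the corners of the footprint. Four rails of 23 mm thickness and 193 mm height run between adjacent posts with their undersides at z = 224 mm, their outer faces flush with the outside of the frame (the two x-running rails run between the posts' inner faces; the two y-running rails run between the posts' inner faces). 10 slats, each 100 mm wide (x) and 15 mm thick, lie across the top of the two x-running rails, running the full 943 mm width of the frame in y; along x they sit between the end posts with a 68 mm gap after the −x posts and between neighbouring slats, leaving 77 mm before the +x posts.


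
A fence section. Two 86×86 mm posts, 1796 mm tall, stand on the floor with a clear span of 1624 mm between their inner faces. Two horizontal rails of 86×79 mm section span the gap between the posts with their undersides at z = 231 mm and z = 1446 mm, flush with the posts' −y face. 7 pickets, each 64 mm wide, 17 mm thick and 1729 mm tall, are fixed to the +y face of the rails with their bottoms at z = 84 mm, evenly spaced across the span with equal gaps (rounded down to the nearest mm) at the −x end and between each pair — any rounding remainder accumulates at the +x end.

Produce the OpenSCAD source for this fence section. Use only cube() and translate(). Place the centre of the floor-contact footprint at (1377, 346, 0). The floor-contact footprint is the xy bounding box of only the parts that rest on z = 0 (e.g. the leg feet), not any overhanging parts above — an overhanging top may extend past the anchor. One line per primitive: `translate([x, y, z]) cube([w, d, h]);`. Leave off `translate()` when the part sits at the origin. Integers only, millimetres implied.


translate([479, 303, 0]) cube([86, 86, 1796]);
translate([2189, 303, 0]) cube([86, 86, 1796]);
translate([565, 303, 231]) cube([1624, 86, 79]);
translate([565, 303, 1446]) cube([1624, 86, 79]);
translate([712, 389, 84]) cube([64, 17, 1729]);
translate([923, 389, 84]) cube([64, 17, 1729]);
translate([1134, 389, 84]) cube([64, 17, 1729]);
translate([1345, 389, 84]) cube([64, 17, 1729]);
translate([1556, 389, 84]) cube([64, 17, 1729]);
translate([1767, 389, 84]) cube([64, 17, 1729]);
translate([1978, 389, 84]) cube([64, 17, 1729]);


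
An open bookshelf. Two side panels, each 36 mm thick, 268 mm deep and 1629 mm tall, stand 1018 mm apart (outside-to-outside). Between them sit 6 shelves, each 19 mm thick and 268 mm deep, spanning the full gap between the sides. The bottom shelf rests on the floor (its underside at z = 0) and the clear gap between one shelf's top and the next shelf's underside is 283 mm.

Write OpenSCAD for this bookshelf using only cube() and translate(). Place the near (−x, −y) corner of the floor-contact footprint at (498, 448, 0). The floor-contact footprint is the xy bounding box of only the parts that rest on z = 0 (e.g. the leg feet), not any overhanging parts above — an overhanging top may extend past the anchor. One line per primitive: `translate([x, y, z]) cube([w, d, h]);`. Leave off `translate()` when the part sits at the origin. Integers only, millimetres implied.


translate([498, 448, 0]) cube([36, 268, 1629]);
translate([1480, 448, 0]) cube([36, 268, 1629]);
translate([534, 448, 0]) cube([946, 268, 19]);
translate([534, 448, 302]) cube([946, 268, 19]);
translate([534, 448, 604]) cube([946, 268, 19]);
translate([534, 448, 906]) cube([946, 268, 19]);
translate([534, 448, 1208]) cube([946, 268, 19]);
translate([534, 448, 1510]) cube([946, 268, 19]);


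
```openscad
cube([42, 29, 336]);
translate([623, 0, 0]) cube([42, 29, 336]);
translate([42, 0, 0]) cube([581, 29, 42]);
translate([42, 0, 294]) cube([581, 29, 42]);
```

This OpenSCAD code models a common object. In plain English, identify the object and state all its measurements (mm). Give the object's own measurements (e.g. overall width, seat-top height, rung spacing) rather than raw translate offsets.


A rectangular picture frame lying in the x–z plane (depth along y). The opening is 581 mm wide (x) by 252 mm tall (z), surrounded by a border 42 mm wide on all four sides. The frame is 29 mm deep and is made of two full-height vertical stiles with two horizontal rails fitted between them.


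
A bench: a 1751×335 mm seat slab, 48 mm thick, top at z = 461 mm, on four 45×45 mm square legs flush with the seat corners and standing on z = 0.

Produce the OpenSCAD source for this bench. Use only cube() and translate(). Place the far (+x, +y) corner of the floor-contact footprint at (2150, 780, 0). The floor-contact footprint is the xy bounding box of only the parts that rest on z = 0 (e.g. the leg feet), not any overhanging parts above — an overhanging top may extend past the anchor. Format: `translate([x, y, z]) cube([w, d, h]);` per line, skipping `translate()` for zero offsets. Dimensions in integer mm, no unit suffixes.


// leg_h = 461 − 48 = 413
translate([399, 445, 413]) cube([1751, 335, 48]);
translate([399, 445, 0]) cube([45, 45, 413]);
translate([399, 735, 0]) cube([45, 45, 413]);
translate([2105, 445, 0]) cube([45, 45, 413]);
translate([2105, 735, 0]) cube([45, 45, 413]);


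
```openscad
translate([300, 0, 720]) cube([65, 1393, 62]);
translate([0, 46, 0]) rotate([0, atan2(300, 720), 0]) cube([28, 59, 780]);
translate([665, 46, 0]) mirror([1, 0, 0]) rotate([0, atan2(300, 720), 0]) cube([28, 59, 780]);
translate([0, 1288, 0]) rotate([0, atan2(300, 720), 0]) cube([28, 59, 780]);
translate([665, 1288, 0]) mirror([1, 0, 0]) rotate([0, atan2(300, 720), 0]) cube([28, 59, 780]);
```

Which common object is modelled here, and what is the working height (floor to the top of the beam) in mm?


A sawhorse. The overall height is 782 mm.

A beam across two mirrored pairs of raked legs — a sawhorse. The beam's underside is at z = 720 (matching the legs' vertical rise in atan2(300, 720)) and the beam is 62 mm tall, so its top is at 720 + 62 = 782 mm. The raked legs top out at the beam's underside, so that is the highest point.


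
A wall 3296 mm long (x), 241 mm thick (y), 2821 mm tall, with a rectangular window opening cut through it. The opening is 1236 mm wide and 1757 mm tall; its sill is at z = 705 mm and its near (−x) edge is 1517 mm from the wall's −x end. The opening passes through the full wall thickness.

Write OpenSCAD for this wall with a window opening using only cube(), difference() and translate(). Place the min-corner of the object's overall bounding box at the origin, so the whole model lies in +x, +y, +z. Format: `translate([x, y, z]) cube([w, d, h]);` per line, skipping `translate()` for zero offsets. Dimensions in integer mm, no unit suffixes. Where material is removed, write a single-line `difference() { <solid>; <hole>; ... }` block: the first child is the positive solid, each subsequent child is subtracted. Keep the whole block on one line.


difference() { cube([3296, 241, 2821]); translate([1517, 0, 705]) cube([1236, 241, 1757]); }


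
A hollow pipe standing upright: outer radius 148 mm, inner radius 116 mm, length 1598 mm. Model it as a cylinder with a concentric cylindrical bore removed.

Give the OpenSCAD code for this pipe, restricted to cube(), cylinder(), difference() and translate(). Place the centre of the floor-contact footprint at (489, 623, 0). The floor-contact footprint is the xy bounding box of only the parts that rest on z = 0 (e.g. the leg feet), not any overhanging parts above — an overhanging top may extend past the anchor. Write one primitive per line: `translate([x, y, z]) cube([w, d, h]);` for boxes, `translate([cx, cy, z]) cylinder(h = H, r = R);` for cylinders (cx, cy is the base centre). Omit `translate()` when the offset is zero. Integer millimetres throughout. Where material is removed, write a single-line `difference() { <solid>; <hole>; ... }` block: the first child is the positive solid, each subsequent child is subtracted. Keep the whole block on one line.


difference() { translate([489, 623, 0]) cylinder(h = 1598, r = 148); translate([489, 623, 0]) cylinder(h = 1598, r = 116); }


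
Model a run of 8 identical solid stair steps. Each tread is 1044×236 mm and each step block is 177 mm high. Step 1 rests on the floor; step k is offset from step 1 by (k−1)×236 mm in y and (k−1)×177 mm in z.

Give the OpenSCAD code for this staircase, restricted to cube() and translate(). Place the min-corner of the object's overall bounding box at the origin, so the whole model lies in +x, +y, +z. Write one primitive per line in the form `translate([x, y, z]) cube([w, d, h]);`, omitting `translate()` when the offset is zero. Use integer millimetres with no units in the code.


cube([1044, 236, 177]);
translate([0, 236, 177]) cube([1044, 236, 177]);
translate([0, 472, 354]) cube([1044, 236, 177]);
translate([0, 708, 531]) cube([1044, 236, 177]);
translate([0, 944, 708]) cube([1044, 236, 177]);
translate([0, 1180, 885]) cube([1044, 236, 177]);
translate([0, 1416, 1062]) cube([1044, 236, 177]);
translate([0, 1652, 1239]) cube([1044, 236, 177]);


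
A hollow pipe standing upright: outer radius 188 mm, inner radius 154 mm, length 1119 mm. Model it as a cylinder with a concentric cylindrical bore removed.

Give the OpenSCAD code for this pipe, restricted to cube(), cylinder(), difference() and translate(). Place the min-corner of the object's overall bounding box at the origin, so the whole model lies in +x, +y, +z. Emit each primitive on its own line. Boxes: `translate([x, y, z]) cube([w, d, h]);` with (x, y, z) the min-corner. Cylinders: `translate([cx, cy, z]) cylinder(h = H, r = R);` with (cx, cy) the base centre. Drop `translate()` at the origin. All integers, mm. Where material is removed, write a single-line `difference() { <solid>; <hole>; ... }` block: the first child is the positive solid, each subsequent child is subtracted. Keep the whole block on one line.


difference() { translate([188, 188, 0]) cylinder(h = 1119, r = 188); translate([188, 188, 0]) cylinder(h = 1119, r = 154); }


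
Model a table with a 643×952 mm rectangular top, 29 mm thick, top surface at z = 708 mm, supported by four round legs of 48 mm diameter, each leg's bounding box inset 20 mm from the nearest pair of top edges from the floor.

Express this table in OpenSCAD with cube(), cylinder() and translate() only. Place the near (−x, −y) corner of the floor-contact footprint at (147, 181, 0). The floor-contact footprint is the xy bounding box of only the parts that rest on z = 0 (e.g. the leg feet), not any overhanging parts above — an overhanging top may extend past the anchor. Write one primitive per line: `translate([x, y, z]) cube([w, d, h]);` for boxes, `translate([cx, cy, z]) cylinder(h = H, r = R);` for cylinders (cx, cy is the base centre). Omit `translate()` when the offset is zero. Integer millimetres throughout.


// leg_h = 708 - 29 = 679
translate([127, 161, 679]) cube([643, 952, 29]);
translate([171, 205, 0]) cylinder(h = 679, r = 24);
translate([726, 205, 0]) cylinder(h = 679, r = 24);
translate([171, 1069, 0]) cylinder(h = 679, r = 24);
translate([726, 1069, 0]) cylinder(h = 679, r = 24);


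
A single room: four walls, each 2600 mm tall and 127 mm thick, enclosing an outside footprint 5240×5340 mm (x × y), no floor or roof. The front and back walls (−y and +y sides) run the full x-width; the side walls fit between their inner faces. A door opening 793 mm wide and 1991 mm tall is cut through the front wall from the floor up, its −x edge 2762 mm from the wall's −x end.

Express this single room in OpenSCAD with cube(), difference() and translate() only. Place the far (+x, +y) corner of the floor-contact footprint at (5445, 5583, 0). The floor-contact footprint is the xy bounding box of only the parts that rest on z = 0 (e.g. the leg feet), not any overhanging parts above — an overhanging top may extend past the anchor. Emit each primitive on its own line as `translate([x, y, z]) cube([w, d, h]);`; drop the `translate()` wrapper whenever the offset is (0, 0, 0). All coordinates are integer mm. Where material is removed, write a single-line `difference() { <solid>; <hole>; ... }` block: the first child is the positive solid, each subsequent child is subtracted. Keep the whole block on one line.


difference() { translate([205, 243, 0]) cube([5240, 127, 2600]); translate([2967, 243, 0]) cube([793, 127, 1991]); }
translate([205, 5456, 0]) cube([5240, 127, 2600]);
translate([205, 370, 0]) cube([127, 5086, 2600]);
translate([5318, 370, 0]) cube([127, 5086, 2600]);


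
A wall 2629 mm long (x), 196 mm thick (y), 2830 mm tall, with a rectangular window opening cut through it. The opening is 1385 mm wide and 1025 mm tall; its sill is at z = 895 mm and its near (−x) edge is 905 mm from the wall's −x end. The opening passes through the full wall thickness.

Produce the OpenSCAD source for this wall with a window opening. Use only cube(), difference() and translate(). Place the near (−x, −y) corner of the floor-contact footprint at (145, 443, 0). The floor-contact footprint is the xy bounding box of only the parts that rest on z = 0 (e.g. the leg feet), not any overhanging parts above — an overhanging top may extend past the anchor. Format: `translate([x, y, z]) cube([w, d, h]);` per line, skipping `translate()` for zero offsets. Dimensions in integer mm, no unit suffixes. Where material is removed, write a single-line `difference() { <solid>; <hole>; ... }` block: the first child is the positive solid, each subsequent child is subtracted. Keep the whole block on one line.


difference() { translate([145, 443, 0]) cube([2629, 196, 2830]); translate([1050, 443, 895]) cube([1385, 196, 1025]); }


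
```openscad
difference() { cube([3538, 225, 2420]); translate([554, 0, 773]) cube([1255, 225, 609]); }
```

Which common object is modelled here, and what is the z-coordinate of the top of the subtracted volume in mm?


A wall with a window opening. The window head height is 1382 mm.

A wall with a rectangular opening subtracted — a window. Sill at z = 773, opening 609 mm tall, so the head is at 773 + 609 = 1382 mm.


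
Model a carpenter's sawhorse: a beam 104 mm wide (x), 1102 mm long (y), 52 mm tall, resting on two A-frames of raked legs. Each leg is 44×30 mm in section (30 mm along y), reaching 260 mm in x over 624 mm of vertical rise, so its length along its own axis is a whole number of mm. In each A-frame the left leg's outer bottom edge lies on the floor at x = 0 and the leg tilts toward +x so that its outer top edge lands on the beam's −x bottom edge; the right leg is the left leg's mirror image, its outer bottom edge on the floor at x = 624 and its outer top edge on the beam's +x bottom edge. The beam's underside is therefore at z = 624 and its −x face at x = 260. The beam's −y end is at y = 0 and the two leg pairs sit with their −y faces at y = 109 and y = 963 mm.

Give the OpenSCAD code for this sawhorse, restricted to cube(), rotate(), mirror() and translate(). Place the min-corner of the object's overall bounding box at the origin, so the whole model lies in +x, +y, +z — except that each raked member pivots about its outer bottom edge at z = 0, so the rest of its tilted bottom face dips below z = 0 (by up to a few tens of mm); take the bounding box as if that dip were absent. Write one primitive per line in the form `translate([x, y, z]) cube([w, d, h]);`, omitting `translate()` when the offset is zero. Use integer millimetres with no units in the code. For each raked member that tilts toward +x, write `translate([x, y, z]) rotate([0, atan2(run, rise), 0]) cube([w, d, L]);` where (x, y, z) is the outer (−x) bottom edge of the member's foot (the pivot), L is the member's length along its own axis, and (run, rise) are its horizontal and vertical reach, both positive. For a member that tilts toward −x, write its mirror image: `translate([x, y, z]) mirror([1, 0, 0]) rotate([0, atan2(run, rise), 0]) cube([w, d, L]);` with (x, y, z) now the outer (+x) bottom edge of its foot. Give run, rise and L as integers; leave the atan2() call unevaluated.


translate([260, 0, 624]) cube([104, 1102, 52]);
translate([0, 109, 0]) rotate([0, atan2(260, 624), 0]) cube([44, 30, 676]);
translate([624, 109, 0]) mirror([1, 0, 0]) rotate([0, atan2(260, 624), 0]) cube([44, 30, 676]);
translate([0, 963, 0]) rotate([0, atan2(260, 624), 0]) cube([44, 30, 676]);
translate([624, 963, 0]) mirror([1, 0, 0]) rotate([0, atan2(260, 624), 0]) cube([44, 30, 676]);


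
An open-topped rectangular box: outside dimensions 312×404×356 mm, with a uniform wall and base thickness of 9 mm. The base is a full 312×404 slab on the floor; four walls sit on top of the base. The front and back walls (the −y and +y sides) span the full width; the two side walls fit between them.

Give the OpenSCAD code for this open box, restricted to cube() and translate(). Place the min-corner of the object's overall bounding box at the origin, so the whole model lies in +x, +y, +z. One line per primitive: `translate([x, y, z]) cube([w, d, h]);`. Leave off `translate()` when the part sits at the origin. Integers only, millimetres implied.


cube([312, 404, 9]);
translate([0, 0, 9]) cube([312, 9, 347]);
translate([0, 395, 9]) cube([312, 9, 347]);
translate([0, 9, 9]) cube([9, 386, 347]);
translate([303, 9, 9]) cube([9, 386, 347]);


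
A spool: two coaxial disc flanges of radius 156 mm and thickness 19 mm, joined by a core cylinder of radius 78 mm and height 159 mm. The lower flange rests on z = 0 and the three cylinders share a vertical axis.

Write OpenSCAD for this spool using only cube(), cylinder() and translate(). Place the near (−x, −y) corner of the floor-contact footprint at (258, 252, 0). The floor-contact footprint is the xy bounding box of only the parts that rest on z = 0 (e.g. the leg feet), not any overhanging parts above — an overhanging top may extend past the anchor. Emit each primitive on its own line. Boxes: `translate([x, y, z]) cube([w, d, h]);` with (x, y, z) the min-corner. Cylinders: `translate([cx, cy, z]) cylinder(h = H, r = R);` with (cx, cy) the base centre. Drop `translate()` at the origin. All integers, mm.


translate([414, 408, 0]) cylinder(h = 19, r = 156);
translate([414, 408, 19]) cylinder(h = 159, r = 78);
translate([414, 408, 178]) cylinder(h = 19, r = 156);


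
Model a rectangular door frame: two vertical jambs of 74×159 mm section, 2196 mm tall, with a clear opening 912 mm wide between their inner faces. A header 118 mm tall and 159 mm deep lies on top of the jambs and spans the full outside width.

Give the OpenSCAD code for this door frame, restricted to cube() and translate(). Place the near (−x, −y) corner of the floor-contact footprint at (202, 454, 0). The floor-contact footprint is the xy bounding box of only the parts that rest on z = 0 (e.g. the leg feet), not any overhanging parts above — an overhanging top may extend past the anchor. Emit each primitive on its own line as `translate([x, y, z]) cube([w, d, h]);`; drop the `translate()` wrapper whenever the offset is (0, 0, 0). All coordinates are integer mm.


translate([202, 454, 0]) cube([74, 159, 2196]);
translate([1188, 454, 0]) cube([74, 159, 2196]);
translate([202, 454, 2196]) cube([1060, 159, 118]);


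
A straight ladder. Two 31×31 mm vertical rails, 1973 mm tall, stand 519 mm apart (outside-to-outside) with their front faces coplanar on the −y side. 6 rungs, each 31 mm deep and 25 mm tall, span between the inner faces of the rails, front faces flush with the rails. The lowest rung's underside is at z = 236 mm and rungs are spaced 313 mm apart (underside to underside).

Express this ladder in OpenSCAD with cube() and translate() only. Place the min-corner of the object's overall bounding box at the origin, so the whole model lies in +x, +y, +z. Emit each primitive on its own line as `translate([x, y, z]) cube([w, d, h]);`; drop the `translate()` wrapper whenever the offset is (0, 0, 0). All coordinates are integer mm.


cube([31, 31, 1973]);
translate([488, 0, 0]) cube([31, 31, 1973]);
translate([31, 0, 236]) cube([457, 31, 25]);
translate([31, 0, 549]) cube([457, 31, 25]);
translate([31, 0, 862]) cube([457, 31, 25]);
translate([31, 0, 1175]) cube([457, 31, 25]);
translate([31, 0, 1488]) cube([457, 31, 25]);
translate([31, 0, 1801]) cube([457, 31, 25]);


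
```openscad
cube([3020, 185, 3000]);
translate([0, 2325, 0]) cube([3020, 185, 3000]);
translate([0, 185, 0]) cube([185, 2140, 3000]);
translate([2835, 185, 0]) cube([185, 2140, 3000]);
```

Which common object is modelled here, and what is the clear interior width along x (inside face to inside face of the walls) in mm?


A house (or room) frame. The interior width is 2650 mm.

Four 3000 mm walls enclosing a rectangle with no floor or roof — a room or house frame. Outside width is 3020 mm and wall thickness is 185 mm, so the interior width is 3020 − 2 × 185 = 2650 mm.


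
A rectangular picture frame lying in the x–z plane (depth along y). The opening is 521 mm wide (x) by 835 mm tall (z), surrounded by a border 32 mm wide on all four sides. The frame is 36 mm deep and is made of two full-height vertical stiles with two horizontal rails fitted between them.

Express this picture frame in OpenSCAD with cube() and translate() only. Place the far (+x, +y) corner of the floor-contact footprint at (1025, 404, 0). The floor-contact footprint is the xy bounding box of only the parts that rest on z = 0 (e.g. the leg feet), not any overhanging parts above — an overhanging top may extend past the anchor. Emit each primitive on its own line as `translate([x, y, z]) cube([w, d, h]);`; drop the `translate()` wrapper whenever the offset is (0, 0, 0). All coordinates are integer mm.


translate([440, 368, 0]) cube([32, 36, 899]);
translate([993, 368, 0]) cube([32, 36, 899]);
translate([472, 368, 0]) cube([521, 36, 32]);
translate([472, 368, 867]) cube([521, 36, 32]);


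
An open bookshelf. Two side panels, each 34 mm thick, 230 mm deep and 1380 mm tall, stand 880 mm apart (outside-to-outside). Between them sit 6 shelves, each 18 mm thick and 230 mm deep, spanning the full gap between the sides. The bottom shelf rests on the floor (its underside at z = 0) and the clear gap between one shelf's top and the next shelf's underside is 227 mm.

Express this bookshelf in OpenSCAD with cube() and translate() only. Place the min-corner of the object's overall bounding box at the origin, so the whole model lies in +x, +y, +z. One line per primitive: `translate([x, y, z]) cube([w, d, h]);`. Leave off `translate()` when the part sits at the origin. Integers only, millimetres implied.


cube([34, 230, 1380]);
translate([846, 0, 0]) cube([34, 230, 1380]);
translate([34, 0, 0]) cube([812, 230, 18]);
translate([34, 0, 245]) cube([812, 230, 18]);
translate([34, 0, 490]) cube([812, 230, 18]);
translate([34, 0, 735]) cube([812, 230, 18]);
translate([34, 0, 980]) cube([812, 230, 18]);
translate([34, 0, 1225]) cube([812, 230, 18]);


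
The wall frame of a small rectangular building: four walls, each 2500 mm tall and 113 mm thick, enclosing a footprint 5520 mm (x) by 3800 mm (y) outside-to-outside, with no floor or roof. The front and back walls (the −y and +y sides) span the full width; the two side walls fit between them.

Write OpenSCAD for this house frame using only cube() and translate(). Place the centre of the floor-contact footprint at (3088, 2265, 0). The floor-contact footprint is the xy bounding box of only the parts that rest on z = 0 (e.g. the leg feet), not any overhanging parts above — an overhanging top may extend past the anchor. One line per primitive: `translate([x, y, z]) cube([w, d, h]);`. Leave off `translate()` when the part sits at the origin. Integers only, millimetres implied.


translate([328, 365, 0]) cube([5520, 113, 2500]);
translate([328, 4052, 0]) cube([5520, 113, 2500]);
translate([328, 478, 0]) cube([113, 3574, 2500]);
translate([5735, 478, 0]) cube([113, 3574, 2500]);


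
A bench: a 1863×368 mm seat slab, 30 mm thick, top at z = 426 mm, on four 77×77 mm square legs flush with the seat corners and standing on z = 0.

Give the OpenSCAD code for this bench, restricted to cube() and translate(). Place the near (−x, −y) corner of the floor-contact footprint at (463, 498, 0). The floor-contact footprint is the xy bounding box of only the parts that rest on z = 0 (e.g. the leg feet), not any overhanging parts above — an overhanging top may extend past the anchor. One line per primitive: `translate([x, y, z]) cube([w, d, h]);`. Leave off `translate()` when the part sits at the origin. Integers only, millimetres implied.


translate([463, 498, 396]) cube([1863, 368, 30]);
translate([463, 498, 0]) cube([77, 77, 396]);
translate([463, 789, 0]) cube([77, 77, 396]);
translate([2249, 498, 0]) cube([77, 77, 396]);
translate([2249, 789, 0]) cube([77, 77, 396]);


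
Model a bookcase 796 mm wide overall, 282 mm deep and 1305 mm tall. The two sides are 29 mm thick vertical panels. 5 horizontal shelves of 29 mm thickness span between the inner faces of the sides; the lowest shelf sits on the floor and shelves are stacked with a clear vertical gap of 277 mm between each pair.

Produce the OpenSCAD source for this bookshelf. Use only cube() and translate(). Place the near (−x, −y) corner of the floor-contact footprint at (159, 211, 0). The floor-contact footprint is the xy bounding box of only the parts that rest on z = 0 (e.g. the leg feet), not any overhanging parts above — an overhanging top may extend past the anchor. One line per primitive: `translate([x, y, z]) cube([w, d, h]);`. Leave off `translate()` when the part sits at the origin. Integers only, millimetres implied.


translate([159, 211, 0]) cube([29, 282, 1305]);
translate([926, 211, 0]) cube([29, 282, 1305]);
translate([188, 211, 0]) cube([738, 282, 29]);
translate([188, 211, 306]) cube([738, 282, 29]);
translate([188, 211, 612]) cube([738, 282, 29]);
translate([188, 211, 918]) cube([738, 282, 29]);
translate([188, 211, 1224]) cube([738, 282, 29]);


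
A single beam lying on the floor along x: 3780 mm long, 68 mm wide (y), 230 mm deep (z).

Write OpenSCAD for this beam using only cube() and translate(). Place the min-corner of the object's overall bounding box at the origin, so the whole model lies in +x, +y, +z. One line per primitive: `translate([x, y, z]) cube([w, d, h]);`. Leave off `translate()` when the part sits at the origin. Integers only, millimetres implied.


cube([3780, 68, 230]);


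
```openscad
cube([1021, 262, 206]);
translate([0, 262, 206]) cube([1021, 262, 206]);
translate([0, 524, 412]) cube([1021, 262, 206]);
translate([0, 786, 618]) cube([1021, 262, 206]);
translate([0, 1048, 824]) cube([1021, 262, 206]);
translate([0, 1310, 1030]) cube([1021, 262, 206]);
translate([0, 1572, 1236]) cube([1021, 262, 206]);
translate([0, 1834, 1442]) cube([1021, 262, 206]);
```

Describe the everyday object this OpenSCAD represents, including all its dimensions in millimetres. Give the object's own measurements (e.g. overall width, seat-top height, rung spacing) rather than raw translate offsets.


A straight staircase of 8 solid steps. Each step is 1021 mm wide (x), 262 mm deep (y, the going) and 206 mm tall (the rise). The first step rests on the floor; each subsequent step sits one going further in +y and one rise higher in +z, directly behind and above the previous step with no overlap.


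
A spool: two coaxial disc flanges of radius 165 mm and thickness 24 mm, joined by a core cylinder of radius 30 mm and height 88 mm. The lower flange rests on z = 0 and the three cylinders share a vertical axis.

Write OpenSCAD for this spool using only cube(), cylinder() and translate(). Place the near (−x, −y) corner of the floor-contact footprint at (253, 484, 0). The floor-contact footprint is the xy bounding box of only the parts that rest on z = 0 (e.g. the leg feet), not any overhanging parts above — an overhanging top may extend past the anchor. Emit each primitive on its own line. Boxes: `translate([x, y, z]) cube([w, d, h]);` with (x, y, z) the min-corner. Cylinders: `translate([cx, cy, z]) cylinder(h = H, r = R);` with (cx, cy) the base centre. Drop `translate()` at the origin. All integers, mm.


translate([418, 649, 0]) cylinder(h = 24, r = 165);
translate([418, 649, 24]) cylinder(h = 88, r = 30);
translate([418, 649, 112]) cylinder(h = 24, r = 165);


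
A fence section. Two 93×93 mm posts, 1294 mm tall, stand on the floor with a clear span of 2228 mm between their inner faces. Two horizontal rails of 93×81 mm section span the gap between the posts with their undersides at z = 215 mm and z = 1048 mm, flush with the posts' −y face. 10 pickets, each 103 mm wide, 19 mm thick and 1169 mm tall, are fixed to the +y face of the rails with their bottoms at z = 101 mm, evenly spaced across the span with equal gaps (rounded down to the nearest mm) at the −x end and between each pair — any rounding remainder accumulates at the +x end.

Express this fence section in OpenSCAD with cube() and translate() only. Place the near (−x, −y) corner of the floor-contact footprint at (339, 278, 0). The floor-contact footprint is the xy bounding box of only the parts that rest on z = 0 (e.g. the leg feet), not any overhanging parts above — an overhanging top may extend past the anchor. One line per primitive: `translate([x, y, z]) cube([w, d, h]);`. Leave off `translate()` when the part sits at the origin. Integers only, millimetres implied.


translate([339, 278, 0]) cube([93, 93, 1294]);
translate([2660, 278, 0]) cube([93, 93, 1294]);
translate([432, 278, 215]) cube([2228, 93, 81]);
translate([432, 278, 1048]) cube([2228, 93, 81]);
translate([540, 371, 101]) cube([103, 19, 1169]);
translate([751, 371, 101]) cube([103, 19, 1169]);
translate([962, 371, 101]) cube([103, 19, 1169]);
translate([1173, 371, 101]) cube([103, 19, 1169]);
translate([1384, 371, 101]) cube([103, 19, 1169]);
translate([1595, 371, 101]) cube([103, 19, 1169]);
translate([1806, 371, 101]) cube([103, 19, 1169]);
translate([2017, 371, 101]) cube([103, 19, 1169]);
translate([2228, 371, 101]) cube([103, 19, 1169]);
translate([2439, 371, 101]) cube([103, 19, 1169]);


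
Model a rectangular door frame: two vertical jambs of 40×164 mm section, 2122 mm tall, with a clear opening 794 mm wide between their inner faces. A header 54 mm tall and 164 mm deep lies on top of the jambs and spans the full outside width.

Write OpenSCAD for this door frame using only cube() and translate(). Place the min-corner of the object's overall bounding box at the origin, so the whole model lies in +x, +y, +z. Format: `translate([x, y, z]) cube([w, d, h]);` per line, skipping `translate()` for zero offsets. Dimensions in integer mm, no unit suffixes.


cube([40, 164, 2122]);
translate([834, 0, 0]) cube([40, 164, 2122]);
translate([0, 0, 2122]) cube([874, 164, 54]);


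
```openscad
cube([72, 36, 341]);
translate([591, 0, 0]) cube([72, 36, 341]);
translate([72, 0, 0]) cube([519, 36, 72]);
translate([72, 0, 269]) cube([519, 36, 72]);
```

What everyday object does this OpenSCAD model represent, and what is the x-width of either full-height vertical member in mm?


A picture frame. The border width is 72 mm.

Four thin pieces enclosing a rectangular opening — a picture frame. The two full-height stiles are 341 mm tall; the top rail sits at z = 269 and is 72 mm tall, so the border above the opening is 341 − 269 = 72 mm, matching the stile x-width.


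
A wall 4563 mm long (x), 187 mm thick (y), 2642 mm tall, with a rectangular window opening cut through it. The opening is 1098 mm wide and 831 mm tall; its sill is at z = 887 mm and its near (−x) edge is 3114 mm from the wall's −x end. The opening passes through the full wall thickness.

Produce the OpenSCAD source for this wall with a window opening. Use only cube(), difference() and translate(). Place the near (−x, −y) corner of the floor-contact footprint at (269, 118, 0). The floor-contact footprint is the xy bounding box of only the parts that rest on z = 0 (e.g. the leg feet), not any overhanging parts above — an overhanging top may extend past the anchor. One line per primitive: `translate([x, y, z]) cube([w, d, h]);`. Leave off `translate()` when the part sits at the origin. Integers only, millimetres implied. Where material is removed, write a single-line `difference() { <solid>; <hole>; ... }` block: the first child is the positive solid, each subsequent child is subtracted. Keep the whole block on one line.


difference() { translate([269, 118, 0]) cube([4563, 187, 2642]); translate([3383, 118, 887]) cube([1098, 187, 831]); }


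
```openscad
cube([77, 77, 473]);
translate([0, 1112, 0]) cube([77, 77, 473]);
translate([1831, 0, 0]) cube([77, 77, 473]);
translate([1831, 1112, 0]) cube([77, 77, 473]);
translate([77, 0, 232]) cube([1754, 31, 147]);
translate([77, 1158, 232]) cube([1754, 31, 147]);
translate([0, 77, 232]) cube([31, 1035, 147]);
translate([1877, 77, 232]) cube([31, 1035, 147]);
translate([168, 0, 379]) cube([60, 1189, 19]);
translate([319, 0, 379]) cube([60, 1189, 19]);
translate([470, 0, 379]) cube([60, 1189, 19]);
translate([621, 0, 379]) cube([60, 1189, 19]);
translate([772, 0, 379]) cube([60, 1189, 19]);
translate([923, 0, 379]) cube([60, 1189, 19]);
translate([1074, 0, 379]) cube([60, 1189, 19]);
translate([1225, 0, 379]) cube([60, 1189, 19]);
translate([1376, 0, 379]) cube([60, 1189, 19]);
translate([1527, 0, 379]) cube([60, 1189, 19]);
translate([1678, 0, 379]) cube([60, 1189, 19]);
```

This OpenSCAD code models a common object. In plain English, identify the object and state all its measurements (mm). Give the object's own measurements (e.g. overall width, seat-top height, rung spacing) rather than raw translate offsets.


A bed frame 1908 mm long (x) by 1189 mm wide (y). Four 77×77 mm corner posts, 473 mm tall, at the corners of the footprint. Four rails of 31 mm thickness and 147 mm height run between adjacent posts with their undersides at z = 232 mm, their outer faces flush with the outside of the frame (the two x-running rails run between the posts' inner faces; the two y-running rails run between the posts' inner faces). 11 slats, each 60 mm wide (x) and 19 mm thick, lie across the top of the two x-running rails, running the full 1189 mm width of the frame in y; along x they sit between the end posts with a 91 mm gap after the −x posts and between neighbouring slats, leaving 93 mm before the +x posts.


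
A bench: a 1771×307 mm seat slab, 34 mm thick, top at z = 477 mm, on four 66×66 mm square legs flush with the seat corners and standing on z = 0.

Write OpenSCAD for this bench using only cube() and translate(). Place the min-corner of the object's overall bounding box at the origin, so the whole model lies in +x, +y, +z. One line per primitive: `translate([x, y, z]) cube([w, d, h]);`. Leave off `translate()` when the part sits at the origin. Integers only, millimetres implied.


translate([0, 0, 443]) cube([1771, 307, 34]);
cube([66, 66, 443]);
translate([0, 241, 0]) cube([66, 66, 443]);
translate([1705, 0, 0]) cube([66, 66, 443]);
translate([1705, 241, 0]) cube([66, 66, 443]);


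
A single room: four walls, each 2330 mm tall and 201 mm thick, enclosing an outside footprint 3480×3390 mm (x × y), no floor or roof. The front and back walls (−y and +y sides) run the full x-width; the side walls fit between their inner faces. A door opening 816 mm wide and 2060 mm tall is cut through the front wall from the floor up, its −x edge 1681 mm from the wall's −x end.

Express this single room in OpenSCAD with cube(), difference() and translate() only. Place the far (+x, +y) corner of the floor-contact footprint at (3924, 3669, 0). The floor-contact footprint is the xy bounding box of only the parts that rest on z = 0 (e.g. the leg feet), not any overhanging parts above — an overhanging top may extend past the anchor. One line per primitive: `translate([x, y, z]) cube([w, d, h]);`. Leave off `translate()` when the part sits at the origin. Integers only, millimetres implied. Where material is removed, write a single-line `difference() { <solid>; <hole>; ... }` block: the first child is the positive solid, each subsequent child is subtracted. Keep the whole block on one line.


difference() { translate([444, 279, 0]) cube([3480, 201, 2330]); translate([2125, 279, 0]) cube([816, 201, 2060]); }
translate([444, 3468, 0]) cube([3480, 201, 2330]);
translate([444, 480, 0]) cube([201, 2988, 2330]);
translate([3723, 480, 0]) cube([201, 2988, 2330]);
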